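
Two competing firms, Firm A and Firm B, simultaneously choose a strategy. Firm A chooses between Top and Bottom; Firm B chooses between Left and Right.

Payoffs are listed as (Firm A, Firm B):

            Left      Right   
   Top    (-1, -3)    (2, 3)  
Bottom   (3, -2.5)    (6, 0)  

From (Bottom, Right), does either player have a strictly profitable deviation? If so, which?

Neither

Firm A at (Bottom, Right) earns 6; deviating to Top yields 2 — not better.
Firm B earns 0; deviating to Left yields -2.5 — not better.
Neither player can strictly improve; the profile is a Nash equilibrium.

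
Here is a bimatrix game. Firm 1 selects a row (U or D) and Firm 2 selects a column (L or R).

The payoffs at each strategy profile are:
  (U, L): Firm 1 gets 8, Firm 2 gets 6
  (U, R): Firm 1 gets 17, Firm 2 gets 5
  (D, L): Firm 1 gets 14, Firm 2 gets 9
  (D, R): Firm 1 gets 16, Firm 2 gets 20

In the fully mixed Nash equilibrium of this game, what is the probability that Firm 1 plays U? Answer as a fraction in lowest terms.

Let p be the probability that Firm 1 plays U. In a completely mixed equilibrium, Firm 2 must be indifferent between L and R.
Firm 2's expected payoff from L is 6p + 9(1−p); from R it is 5p + 20(1−p).
Setting these equal: −3p + 9 = −15p + 20, so p = 11/12.

11/12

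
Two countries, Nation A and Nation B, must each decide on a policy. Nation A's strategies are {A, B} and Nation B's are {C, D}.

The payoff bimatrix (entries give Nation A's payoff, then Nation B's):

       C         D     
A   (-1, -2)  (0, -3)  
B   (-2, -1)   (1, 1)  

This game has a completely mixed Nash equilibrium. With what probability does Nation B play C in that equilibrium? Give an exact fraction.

1/2

Let y be the probability that Nation B plays C. In a completely mixed equilibrium, Nation A must be indifferent between A and B.
Nation A's expected payoff from A is −y; from B it is −2y + (1−y).
Setting these equal: −y = −3y + 1, so y = 1/2.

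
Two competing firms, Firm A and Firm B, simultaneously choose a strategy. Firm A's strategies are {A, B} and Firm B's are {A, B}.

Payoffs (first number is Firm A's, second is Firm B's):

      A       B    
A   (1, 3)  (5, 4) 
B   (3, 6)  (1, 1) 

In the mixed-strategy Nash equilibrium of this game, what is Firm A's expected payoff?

7/3

First find q, the probability Firm B plays A, from Firm A's indifference between A and B: q + 5(1−q) = 3q + (1−q), giving q = 2/3.
Since Firm A is indifferent in equilibrium, Firm A's expected payoff equals the payoff from either row against (2/3, 1/3). Using A: (2/3) + 5(1/3) = 7/3.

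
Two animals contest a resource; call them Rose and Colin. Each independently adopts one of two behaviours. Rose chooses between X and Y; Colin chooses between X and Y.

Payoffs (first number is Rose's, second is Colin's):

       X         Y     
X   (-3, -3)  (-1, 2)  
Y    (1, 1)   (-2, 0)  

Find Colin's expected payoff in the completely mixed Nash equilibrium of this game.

1/3

First find p, the probability Rose plays X, from Colin's indifference between X and Y: −3p + (1−p) = 2p, giving p = 1/6.
Since Colin is indifferent in equilibrium, Colin's expected payoff equals the payoff from either column against (1/6, 5/6). Using X: −3(1/6) + (5/6) = 1/3.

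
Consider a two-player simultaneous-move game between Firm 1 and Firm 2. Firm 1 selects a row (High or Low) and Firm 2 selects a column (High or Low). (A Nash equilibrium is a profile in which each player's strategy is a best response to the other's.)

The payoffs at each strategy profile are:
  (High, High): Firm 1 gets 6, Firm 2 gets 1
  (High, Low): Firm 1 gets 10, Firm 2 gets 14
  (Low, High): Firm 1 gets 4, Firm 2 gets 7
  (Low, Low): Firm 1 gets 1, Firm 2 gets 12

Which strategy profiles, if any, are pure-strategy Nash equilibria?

(High, Low)

(High, High): Firm 2 prefers Low (14 > 1) — not an equilibrium.
(High, Low): Firm 1 gets 10 ≥ 1 from Low, and Firm 2 gets 14 ≥ 1 from High — Nash equilibrium.
(Low, High): Firm 1 prefers High (6 > 4); Firm 2 prefers Low (12 > 7) — not an equilibrium.
(Low, Low): Firm 1 prefers High (10 > 1) — not an equilibrium.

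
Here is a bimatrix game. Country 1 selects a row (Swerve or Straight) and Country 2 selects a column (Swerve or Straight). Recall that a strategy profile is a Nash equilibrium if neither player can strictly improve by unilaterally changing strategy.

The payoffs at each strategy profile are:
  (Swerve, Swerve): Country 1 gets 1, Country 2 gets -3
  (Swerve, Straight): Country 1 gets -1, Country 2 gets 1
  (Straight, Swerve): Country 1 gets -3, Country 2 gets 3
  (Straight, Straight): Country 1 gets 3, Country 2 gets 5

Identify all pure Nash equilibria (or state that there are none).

(Straight, Straight)

(Swerve, Swerve): Country 2 prefers Straight (1 > -3) — not an equilibrium.
(Swerve, Straight): Country 1 prefers Straight (3 > -1) — not an equilibrium.
(Straight, Swerve): Country 1 prefers Swerve (1 > -3); Country 2 prefers Straight (5 > 3) — not an equilibrium.
(Straight, Straight): Country 1 gets 3 ≥ -1 from Swerve, and Country 2 gets 5 ≥ 3 from Swerve — Nash equilibrium.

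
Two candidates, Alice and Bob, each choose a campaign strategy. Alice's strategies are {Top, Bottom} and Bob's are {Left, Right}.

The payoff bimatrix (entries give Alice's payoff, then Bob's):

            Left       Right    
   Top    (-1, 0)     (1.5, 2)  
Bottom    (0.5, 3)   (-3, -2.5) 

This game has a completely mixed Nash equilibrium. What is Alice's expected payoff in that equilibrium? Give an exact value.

-3/8

First find y, the probability Bob plays Left, from Alice's indifference between Top and Bottom: −y + 1.5(1−y) = 0.5y − 3(1−y), giving y = 3/4.
Since Alice is indifferent in equilibrium, Alice's expected payoff equals the payoff from either row against (3/4, 1/4). Using Top: −(3/4) + 1.5(1/4) = -3/8.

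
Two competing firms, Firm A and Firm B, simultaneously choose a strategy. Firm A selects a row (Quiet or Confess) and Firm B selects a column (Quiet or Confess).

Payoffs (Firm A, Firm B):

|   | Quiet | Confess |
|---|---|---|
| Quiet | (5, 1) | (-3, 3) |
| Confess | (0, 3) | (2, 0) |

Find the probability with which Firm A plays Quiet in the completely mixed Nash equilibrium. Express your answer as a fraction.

3/5

Let x be the probability that Firm A plays Quiet. In a completely mixed equilibrium, Firm B must be indifferent between Quiet and Confess.
Firm B's expected payoff from Quiet is x + 3(1−x); from Confess it is 3x.
Setting these equal: −2x + 3 = 3x, so x = 3/5.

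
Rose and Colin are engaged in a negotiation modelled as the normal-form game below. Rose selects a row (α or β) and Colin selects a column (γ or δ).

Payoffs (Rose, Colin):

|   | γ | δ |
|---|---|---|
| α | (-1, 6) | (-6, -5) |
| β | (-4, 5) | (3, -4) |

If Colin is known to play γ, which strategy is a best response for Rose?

α

Against γ, Rose earns -1 from α and -4 from β.
So α is the best response.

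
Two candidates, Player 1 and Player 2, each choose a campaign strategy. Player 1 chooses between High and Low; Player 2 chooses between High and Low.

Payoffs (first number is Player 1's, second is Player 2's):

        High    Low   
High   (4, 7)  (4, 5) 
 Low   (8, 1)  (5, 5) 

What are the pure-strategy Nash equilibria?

(Low, Low)

(High, High): Player 1 prefers Low (8 > 4) — not an equilibrium.
(High, Low): Player 1 prefers Low (5 > 4); Player 2 prefers High (7 > 5) — not an equilibrium.
(Low, High): Player 2 prefers Low (5 > 1) — not an equilibrium.
(Low, Low): Player 1 gets 5 ≥ 4 from High, and Player 2 gets 5 ≥ 1 from High — Nash equilibrium.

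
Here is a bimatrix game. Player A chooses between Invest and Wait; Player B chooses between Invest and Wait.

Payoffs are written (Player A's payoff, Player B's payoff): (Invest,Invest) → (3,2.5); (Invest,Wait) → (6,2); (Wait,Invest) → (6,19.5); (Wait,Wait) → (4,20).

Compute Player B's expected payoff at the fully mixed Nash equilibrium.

11

First find p, the probability Player A plays Invest, from Player B's indifference between Invest and Wait: 2.5p + 19.5(1−p) = 2p + 20(1−p), giving p = 1/2.
Since Player B is indifferent in equilibrium, Player B's expected payoff equals the payoff from either column against (1/2, 1/2). Using Invest: 2.5(1/2) + 19.5(1/2) = 11.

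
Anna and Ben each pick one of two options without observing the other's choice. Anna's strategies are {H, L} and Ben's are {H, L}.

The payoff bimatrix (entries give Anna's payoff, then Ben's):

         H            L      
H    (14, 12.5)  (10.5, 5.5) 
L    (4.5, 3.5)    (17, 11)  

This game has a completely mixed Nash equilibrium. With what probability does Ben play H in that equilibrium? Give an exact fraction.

Let y be the probability that Ben plays H. In a completely mixed equilibrium, Anna must be indifferent between H and L.
Anna's expected payoff from H is 14y + 10.5(1−y); from L it is 4.5y + 17(1−y).
Setting these equal: 3.5y + 10.5 = −12.5y + 17, so y = 13/32.

13/32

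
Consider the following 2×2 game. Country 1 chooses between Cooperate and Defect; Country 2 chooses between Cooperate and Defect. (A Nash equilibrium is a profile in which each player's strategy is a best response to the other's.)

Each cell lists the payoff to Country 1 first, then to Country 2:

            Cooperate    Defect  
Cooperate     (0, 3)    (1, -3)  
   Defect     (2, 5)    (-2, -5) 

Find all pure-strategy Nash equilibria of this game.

(Cooperate, Cooperate): Country 1 prefers Defect (2 > 0) — not an equilibrium.
(Cooperate, Defect): Country 2 prefers Cooperate (3 > -3) — not an equilibrium.
(Defect, Cooperate): Country 1 gets 2 ≥ 0 from Cooperate, and Country 2 gets 5 ≥ -5 from Defect — Nash equilibrium.
(Defect, Defect): Country 1 prefers Cooperate (1 > -2); Country 2 prefers Cooperate (5 > -5) — not an equilibrium.

(Defect, Cooperate)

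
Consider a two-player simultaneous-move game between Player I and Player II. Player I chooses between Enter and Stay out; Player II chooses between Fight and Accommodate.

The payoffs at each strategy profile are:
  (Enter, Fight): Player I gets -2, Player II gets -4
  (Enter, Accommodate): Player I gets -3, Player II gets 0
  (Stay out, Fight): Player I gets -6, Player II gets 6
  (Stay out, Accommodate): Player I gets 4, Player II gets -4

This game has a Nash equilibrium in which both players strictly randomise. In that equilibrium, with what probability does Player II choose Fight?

Let y be the probability that Player II plays Fight. In a completely mixed equilibrium, Player I must be indifferent between Enter and Stay out.
Player I's expected payoff from Enter is −2y − 3(1−y); from Stay out it is −6y + 4(1−y).
Setting these equal: y − 3 = −10y + 4, so y = 7/11.

7/11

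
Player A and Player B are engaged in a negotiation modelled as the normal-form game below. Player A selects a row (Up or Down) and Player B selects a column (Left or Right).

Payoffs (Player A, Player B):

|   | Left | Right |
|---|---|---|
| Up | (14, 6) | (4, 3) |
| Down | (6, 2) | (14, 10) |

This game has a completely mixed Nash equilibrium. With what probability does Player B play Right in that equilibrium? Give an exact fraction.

4/9

Let q be the probability that Player B plays Left. In a completely mixed equilibrium, Player A must be indifferent between Up and Down.
Player A's expected payoff from Up is 14q + 4(1−q); from Down it is 6q + 14(1−q).
Setting these equal: 10q + 4 = −8q + 14, so q = 5/9.
Therefore Player B plays Right with probability 1 − 5/9 = 4/9.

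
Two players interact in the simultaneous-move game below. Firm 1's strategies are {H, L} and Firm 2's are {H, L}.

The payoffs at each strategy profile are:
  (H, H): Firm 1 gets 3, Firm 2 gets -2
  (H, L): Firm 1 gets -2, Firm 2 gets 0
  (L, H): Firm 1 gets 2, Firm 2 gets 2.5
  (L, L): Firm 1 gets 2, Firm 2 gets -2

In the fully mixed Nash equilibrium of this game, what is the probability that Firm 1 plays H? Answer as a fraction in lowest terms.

Let x be the probability that Firm 1 plays H. In a completely mixed equilibrium, Firm 2 must be indifferent between H and L.
Firm 2's expected payoff from H is −2x + 2.5(1−x); from L it is −2(1−x).
Setting these equal: −4.5x + 2.5 = 2x − 2, so x = 9/13.

9/13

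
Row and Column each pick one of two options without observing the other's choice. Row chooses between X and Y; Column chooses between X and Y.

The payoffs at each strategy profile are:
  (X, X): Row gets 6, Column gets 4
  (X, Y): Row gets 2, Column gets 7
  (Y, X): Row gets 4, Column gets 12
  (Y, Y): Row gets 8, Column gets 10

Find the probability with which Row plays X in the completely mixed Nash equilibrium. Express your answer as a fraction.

2/5

Let p be the probability that Row plays X. In a completely mixed equilibrium, Column must be indifferent between X and Y.
Column's expected payoff from X is 4p + 12(1−p); from Y it is 7p + 10(1−p).
Setting these equal: −8p + 12 = −3p + 10, so p = 2/5.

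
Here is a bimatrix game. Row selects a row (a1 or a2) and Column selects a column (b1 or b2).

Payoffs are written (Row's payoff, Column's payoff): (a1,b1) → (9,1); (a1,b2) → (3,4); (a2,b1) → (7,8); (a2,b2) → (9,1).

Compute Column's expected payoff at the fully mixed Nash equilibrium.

31/10

First find p, the probability Row plays a1, from Column's indifference between b1 and b2: p + 8(1−p) = 4p + (1−p), giving p = 7/10.
Since Column is indifferent in equilibrium, Column's expected payoff equals the payoff from either column against (7/10, 3/10). Using b1: (7/10) + 8(3/10) = 31/10.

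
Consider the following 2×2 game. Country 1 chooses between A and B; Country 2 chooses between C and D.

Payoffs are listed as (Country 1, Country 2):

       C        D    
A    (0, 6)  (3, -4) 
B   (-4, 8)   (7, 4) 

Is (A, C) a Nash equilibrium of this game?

At (A, C), Country 1 earns 0; switching to B would give -4, so Country 1 has no profitable deviation.
Country 2 earns 6; switching to D would give -4, so Country 2 has no profitable deviation.
Neither player can gain by a unilateral deviation, so this profile is a Nash equilibrium.

Yes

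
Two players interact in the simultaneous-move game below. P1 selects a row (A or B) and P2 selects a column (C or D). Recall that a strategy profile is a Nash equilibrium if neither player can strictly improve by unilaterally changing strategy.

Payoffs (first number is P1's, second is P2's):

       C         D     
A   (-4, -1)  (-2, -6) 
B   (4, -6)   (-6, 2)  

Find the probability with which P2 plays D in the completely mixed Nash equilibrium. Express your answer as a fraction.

Let c be the probability that P2 plays C. In a completely mixed equilibrium, P1 must be indifferent between A and B.
P1's expected payoff from A is −4c − 2(1−c); from B it is 4c − 6(1−c).
Setting these equal: −2c − 2 = 10c − 6, so c = 1/3.
Therefore P2 plays D with probability 1 − 1/3 = 2/3.

2/3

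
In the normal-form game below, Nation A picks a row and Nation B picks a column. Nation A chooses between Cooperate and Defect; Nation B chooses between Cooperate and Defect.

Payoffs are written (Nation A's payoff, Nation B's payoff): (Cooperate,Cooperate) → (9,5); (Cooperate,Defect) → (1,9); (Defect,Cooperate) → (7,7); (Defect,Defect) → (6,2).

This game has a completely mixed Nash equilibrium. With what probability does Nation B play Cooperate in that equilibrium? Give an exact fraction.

Let y be the probability that Nation B plays Cooperate. In a completely mixed equilibrium, Nation A must be indifferent between Cooperate and Defect.
Nation A's expected payoff from Cooperate is 9y + (1−y); from Defect it is 7y + 6(1−y).
Setting these equal: 8y + 1 = y + 6, so y = 5/7.

5/7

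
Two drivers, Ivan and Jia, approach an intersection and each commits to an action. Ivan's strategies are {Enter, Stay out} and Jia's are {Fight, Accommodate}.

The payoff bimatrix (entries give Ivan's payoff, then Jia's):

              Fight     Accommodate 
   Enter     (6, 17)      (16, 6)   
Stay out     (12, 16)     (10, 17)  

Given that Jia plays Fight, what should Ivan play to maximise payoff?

Against Fight, Ivan earns 6 from Enter and 12 from Stay out.
So Stay out is the best response.

Stay out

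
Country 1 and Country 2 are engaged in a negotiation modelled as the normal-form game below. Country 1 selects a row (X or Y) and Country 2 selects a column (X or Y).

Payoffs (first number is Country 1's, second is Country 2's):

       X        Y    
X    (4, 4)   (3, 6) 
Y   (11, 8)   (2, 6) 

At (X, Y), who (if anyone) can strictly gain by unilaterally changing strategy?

Neither

Country 1 at (X, Y) earns 3; deviating to Y yields 2 — not better.
Country 2 earns 6; deviating to X yields 4 — not better.
Neither player can strictly improve; the profile is a Nash equilibrium.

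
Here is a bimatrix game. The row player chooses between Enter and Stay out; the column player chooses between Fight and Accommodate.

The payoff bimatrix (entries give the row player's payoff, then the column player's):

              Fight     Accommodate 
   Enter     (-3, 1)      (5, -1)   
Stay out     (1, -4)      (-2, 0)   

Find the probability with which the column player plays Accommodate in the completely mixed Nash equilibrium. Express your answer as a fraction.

Let c be the probability that the column player plays Fight. In a completely mixed equilibrium, the row player must be indifferent between Enter and Stay out.
The row player's expected payoff from Enter is −3c + 5(1−c); from Stay out it is c − 2(1−c).
Setting these equal: −8c + 5 = 3c − 2, so c = 7/11.
Therefore the column player plays Accommodate with probability 1 − 7/11 = 4/11.

4/11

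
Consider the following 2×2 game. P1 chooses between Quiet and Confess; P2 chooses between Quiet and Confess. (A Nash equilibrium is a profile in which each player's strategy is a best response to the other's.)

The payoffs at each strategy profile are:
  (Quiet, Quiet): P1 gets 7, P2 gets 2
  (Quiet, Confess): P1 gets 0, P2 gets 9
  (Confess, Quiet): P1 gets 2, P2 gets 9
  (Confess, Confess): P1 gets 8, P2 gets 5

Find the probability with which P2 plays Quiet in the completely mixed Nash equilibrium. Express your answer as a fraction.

Let c be the probability that P2 plays Quiet. In a completely mixed equilibrium, P1 must be indifferent between Quiet and Confess.
P1's expected payoff from Quiet is 7c; from Confess it is 2c + 8(1−c).
Setting these equal: 7c = −6c + 8, so c = 8/13.

8/13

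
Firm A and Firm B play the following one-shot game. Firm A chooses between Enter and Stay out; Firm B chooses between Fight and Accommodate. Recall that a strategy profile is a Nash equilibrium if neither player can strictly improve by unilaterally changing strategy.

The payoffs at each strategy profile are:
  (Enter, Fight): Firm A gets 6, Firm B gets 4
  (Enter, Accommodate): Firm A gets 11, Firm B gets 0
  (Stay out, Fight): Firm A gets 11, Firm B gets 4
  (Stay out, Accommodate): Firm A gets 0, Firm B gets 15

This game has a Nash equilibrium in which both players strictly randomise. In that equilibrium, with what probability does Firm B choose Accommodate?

5/16

Let y be the probability that Firm B plays Fight. In a completely mixed equilibrium, Firm A must be indifferent between Enter and Stay out.
Firm A's expected payoff from Enter is 6y + 11(1−y); from Stay out it is 11y.
Setting these equal: −5y + 11 = 11y, so y = 11/16.
Therefore Firm B plays Accommodate with probability 1 − 11/16 = 5/16.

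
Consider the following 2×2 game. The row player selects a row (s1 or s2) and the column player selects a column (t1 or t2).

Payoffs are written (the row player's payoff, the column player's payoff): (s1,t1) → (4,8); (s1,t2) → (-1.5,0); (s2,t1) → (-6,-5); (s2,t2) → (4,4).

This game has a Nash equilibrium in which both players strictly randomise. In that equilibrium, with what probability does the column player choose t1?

Let c be the probability that the column player plays t1. In a completely mixed equilibrium, the row player must be indifferent between s1 and s2.
The row player's expected payoff from s1 is 4c − 1.5(1−c); from s2 it is −6c + 4(1−c).
Setting these equal: 5.5c − 1.5 = −10c + 4, so c = 11/31.

11/31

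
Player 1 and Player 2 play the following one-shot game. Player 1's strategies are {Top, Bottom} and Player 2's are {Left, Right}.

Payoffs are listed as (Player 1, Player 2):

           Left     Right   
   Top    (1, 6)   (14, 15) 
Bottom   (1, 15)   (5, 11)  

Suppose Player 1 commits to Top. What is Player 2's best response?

Right

Against Top, Player 2 earns 6 from Left and 15 from Right.
So Right is the best response.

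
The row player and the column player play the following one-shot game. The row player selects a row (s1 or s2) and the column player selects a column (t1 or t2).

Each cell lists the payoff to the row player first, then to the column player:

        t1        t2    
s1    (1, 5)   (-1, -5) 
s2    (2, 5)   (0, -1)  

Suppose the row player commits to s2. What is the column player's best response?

Against s2, the column player earns 5 from t1 and -1 from t2.
So t1 is the best response.

t1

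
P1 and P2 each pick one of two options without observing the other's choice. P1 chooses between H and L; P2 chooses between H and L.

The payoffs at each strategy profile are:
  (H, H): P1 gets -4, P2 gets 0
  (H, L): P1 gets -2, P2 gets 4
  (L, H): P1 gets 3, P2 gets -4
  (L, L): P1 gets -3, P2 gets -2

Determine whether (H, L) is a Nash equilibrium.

At (H, L), P1 earns -2; switching to L would give -3, so P1 has no profitable deviation.
P2 earns 4; switching to H would give 0, so P2 has no profitable deviation.
Neither player can gain by a unilateral deviation, so this profile is a Nash equilibrium.

Yes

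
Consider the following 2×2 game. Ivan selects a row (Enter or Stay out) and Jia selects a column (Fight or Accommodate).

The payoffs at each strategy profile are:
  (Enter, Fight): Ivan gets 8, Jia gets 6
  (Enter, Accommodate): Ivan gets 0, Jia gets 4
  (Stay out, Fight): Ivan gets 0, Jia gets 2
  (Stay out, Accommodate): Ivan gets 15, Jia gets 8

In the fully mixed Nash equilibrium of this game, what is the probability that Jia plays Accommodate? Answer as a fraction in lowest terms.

Let y be the probability that Jia plays Fight. In a completely mixed equilibrium, Ivan must be indifferent between Enter and Stay out.
Ivan's expected payoff from Enter is 8y; from Stay out it is 15(1−y).
Setting these equal: 8y = −15y + 15, so y = 15/23.
Therefore Jia plays Accommodate with probability 1 − 15/23 = 8/23.

8/23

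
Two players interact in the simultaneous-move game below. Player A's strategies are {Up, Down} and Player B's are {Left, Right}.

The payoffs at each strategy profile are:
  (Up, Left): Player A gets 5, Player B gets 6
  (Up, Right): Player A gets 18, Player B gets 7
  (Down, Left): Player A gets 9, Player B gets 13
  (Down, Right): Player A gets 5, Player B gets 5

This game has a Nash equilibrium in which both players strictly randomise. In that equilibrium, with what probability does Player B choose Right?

4/17

Let c be the probability that Player B plays Left. In a completely mixed equilibrium, Player A must be indifferent between Up and Down.
Player A's expected payoff from Up is 5c + 18(1−c); from Down it is 9c + 5(1−c).
Setting these equal: −13c + 18 = 4c + 5, so c = 13/17.
Therefore Player B plays Right with probability 1 − 13/17 = 4/17.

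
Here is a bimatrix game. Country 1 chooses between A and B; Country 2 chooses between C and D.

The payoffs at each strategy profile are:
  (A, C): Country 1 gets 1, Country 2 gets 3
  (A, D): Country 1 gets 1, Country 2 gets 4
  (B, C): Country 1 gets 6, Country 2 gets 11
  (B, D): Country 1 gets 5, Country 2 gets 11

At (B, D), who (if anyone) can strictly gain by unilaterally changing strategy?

Neither

Country 1 at (B, D) earns 5; deviating to A yields 1 — not better.
Country 2 earns 11; deviating to C yields 11 — not better.
Neither player can strictly improve; the profile is a Nash equilibrium.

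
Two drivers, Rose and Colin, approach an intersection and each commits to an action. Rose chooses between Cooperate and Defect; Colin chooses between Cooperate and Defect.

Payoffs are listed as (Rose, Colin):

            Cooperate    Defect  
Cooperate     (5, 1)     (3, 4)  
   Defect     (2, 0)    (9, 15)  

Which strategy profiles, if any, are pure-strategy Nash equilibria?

(Defect, Defect)

(Cooperate, Cooperate): Colin prefers Defect (4 > 1) — not an equilibrium.
(Cooperate, Defect): Rose prefers Defect (9 > 3) — not an equilibrium.
(Defect, Cooperate): Rose prefers Cooperate (5 > 2); Colin prefers Defect (15 > 0) — not an equilibrium.
(Defect, Defect): Rose gets 9 ≥ 3 from Cooperate, and Colin gets 15 ≥ 0 from Cooperate — Nash equilibrium.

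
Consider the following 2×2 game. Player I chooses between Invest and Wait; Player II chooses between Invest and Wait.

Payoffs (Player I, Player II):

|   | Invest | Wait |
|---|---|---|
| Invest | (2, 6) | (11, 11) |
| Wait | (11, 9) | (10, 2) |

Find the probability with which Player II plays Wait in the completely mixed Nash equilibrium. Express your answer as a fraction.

9/10

Let q be the probability that Player II plays Invest. In a completely mixed equilibrium, Player I must be indifferent between Invest and Wait.
Player I's expected payoff from Invest is 2q + 11(1−q); from Wait it is 11q + 10(1−q).
Setting these equal: −9q + 11 = q + 10, so q = 1/10.
Therefore Player II plays Wait with probability 1 − 1/10 = 9/10.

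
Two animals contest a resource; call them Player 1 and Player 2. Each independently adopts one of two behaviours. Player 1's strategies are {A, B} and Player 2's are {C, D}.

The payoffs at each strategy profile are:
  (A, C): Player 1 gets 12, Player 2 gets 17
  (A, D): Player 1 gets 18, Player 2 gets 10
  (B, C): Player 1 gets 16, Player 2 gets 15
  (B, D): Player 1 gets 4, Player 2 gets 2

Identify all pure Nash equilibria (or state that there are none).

(A, C): Player 1 prefers B (16 > 12) — not an equilibrium.
(A, D): Player 2 prefers C (17 > 10) — not an equilibrium.
(B, C): Player 1 gets 16 ≥ 12 from A, and Player 2 gets 15 ≥ 2 from D — Nash equilibrium.
(B, D): Player 1 prefers A (18 > 4); Player 2 prefers C (15 > 2) — not an equilibrium.

(B, C)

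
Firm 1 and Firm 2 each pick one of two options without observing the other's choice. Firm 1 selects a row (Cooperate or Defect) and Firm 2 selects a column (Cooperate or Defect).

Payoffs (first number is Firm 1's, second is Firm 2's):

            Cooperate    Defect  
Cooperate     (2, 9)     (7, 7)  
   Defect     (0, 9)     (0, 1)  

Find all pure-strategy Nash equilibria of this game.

(Cooperate, Cooperate): Firm 1 gets 2 ≥ 0 from Defect, and Firm 2 gets 9 ≥ 7 from Defect — Nash equilibrium.
(Cooperate, Defect): Firm 2 prefers Cooperate (9 > 7) — not an equilibrium.
(Defect, Cooperate): Firm 1 prefers Cooperate (2 > 0) — not an equilibrium.
(Defect, Defect): Firm 1 prefers Cooperate (7 > 0); Firm 2 prefers Cooperate (9 > 1) — not an equilibrium.

(Cooperate, Cooperate)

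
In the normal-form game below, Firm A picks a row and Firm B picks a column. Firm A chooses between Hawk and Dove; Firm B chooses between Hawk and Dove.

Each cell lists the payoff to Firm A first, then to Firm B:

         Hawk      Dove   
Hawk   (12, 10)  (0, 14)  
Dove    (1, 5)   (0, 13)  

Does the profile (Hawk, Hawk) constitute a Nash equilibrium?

At (Hawk, Hawk), Firm A earns 12; switching to Dove would give 1, so Firm A has no profitable deviation.
Firm B earns 10; switching to Dove would give 14, so Firm B would deviate.
Since at least one player can profitably deviate, this is not a Nash equilibrium.

No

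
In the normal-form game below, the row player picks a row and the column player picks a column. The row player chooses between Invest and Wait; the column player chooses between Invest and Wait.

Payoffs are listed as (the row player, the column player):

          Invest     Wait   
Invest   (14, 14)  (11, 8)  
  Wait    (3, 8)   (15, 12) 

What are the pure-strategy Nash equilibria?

(Invest, Invest): the row player gets 14 ≥ 3 from Wait, and the column player gets 14 ≥ 8 from Wait — Nash equilibrium.
(Invest, Wait): the row player prefers Wait (15 > 11); the column player prefers Invest (14 > 8) — not an equilibrium.
(Wait, Invest): the row player prefers Invest (14 > 3); the column player prefers Wait (12 > 8) — not an equilibrium.
(Wait, Wait): the row player gets 15 ≥ 11 from Invest, and the column player gets 12 ≥ 8 from Invest — Nash equilibrium.

(Invest, Invest) and (Wait, Wait)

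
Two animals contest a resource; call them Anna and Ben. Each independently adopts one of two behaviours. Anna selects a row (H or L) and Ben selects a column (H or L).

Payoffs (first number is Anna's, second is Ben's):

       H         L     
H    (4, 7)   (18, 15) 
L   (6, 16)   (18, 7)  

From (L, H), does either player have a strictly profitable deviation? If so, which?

Neither

Anna at (L, H) earns 6; deviating to H yields 4 — not better.
Ben earns 16; deviating to L yields 7 — not better.
Neither player can strictly improve; the profile is a Nash equilibrium.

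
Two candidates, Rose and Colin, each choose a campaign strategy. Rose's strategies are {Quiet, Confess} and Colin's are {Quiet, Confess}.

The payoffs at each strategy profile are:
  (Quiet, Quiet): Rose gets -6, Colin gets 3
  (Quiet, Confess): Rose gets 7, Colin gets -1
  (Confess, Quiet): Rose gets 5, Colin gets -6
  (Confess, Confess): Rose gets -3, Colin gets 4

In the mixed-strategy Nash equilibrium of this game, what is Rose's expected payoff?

17/21

First find q, the probability Colin plays Quiet, from Rose's indifference between Quiet and Confess: −6q + 7(1−q) = 5q − 3(1−q), giving q = 10/21.
Since Rose is indifferent in equilibrium, Rose's expected payoff equals the payoff from either row against (10/21, 11/21). Using Quiet: −6(10/21) + 7(11/21) = 17/21.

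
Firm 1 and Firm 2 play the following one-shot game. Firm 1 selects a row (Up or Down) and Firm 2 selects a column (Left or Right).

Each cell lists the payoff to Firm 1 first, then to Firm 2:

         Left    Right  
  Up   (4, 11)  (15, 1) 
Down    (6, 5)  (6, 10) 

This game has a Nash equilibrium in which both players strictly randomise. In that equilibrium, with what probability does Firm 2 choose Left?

Let c be the probability that Firm 2 plays Left. In a completely mixed equilibrium, Firm 1 must be indifferent between Up and Down.
Firm 1's expected payoff from Up is 4c + 15(1−c); from Down it is 6c + 6(1−c).
Setting these equal: −11c + 15 = 6, so c = 9/11.

9/11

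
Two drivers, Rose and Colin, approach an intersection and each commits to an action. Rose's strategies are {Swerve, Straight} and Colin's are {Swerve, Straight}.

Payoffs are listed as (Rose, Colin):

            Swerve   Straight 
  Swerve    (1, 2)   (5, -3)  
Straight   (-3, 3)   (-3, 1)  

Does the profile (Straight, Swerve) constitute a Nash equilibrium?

At (Straight, Swerve), Rose earns -3; switching to Swerve would give 1, so Rose would deviate.
Colin earns 3; switching to Straight would give 1, so Colin has no profitable deviation.
Since at least one player can profitably deviate, this is not a Nash equilibrium.

No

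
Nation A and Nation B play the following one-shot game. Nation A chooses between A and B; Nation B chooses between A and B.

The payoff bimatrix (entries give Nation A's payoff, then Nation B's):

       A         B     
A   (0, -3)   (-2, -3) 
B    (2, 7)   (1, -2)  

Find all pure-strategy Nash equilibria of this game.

(B, A)

(A, A): Nation A prefers B (2 > 0) — not an equilibrium.
(A, B): Nation A prefers B (1 > -2) — not an equilibrium.
(B, A): Nation A gets 2 ≥ 0 from A, and Nation B gets 7 ≥ -2 from B — Nash equilibrium.
(B, B): Nation B prefers A (7 > -2) — not an equilibrium.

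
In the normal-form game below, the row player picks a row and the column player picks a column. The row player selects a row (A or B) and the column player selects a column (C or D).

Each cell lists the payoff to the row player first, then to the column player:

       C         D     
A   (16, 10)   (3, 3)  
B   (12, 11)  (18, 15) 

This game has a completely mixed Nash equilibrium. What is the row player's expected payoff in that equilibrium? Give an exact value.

First find y, the probability the column player plays C, from the row player's indifference between A and B: 16y + 3(1−y) = 12y + 18(1−y), giving y = 15/19.
Since the row player is indifferent in equilibrium, the row player's expected payoff equals the payoff from either row against (15/19, 4/19). Using A: 16(15/19) + 3(4/19) = 252/19.

252/19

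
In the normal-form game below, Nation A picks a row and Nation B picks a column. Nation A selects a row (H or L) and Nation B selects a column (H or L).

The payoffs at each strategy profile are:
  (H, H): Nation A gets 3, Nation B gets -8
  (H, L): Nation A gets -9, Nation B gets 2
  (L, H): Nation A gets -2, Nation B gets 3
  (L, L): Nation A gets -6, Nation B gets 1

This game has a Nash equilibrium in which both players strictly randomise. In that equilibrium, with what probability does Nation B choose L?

5/8

Let c be the probability that Nation B plays H. In a completely mixed equilibrium, Nation A must be indifferent between H and L.
Nation A's expected payoff from H is 3c − 9(1−c); from L it is −2c − 6(1−c).
Setting these equal: 12c − 9 = 4c − 6, so c = 3/8.
Therefore Nation B plays L with probability 1 − 3/8 = 5/8.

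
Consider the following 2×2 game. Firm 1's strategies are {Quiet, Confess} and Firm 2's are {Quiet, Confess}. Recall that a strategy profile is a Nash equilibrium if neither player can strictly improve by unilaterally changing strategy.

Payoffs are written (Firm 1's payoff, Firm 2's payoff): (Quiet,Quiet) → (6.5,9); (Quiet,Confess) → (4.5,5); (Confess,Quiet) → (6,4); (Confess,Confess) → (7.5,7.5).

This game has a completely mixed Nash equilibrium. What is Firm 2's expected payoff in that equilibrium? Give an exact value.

First find p, the probability Firm 1 plays Quiet, from Firm 2's indifference between Quiet and Confess: 9p + 4(1−p) = 5p + 7.5(1−p), giving p = 7/15.
Since Firm 2 is indifferent in equilibrium, Firm 2's expected payoff equals the payoff from either column against (7/15, 8/15). Using Quiet: 9(7/15) + 4(8/15) = 19/3.

19/3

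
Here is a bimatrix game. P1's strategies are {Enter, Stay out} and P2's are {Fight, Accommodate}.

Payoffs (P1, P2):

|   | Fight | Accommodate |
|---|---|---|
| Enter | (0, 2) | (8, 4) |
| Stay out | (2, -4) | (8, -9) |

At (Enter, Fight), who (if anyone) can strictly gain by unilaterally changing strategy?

P1 at (Enter, Fight) earns 0; deviating to Stay out yields 2 — a strict improvement.
P2 earns 2; deviating to Accommodate yields 4 — a strict improvement.
Both P1 and P2 have strictly profitable deviations.

Both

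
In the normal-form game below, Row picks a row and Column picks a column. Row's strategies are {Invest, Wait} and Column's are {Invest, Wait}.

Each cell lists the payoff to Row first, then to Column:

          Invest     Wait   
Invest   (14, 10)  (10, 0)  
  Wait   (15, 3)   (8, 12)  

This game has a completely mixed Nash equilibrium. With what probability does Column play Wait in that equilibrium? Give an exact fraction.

1/3

Let y be the probability that Column plays Invest. In a completely mixed equilibrium, Row must be indifferent between Invest and Wait.
Row's expected payoff from Invest is 14y + 10(1−y); from Wait it is 15y + 8(1−y).
Setting these equal: 4y + 10 = 7y + 8, so y = 2/3.
Therefore Column plays Wait with probability 1 − 2/3 = 1/3.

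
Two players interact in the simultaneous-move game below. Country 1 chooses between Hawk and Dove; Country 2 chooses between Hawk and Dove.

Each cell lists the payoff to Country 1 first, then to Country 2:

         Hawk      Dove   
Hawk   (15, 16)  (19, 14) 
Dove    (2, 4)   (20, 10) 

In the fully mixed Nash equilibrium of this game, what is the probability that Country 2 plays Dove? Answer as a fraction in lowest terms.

Let c be the probability that Country 2 plays Hawk. In a completely mixed equilibrium, Country 1 must be indifferent between Hawk and Dove.
Country 1's expected payoff from Hawk is 15c + 19(1−c); from Dove it is 2c + 20(1−c).
Setting these equal: −4c + 19 = −18c + 20, so c = 1/14.
Therefore Country 2 plays Dove with probability 1 − 1/14 = 13/14.

13/14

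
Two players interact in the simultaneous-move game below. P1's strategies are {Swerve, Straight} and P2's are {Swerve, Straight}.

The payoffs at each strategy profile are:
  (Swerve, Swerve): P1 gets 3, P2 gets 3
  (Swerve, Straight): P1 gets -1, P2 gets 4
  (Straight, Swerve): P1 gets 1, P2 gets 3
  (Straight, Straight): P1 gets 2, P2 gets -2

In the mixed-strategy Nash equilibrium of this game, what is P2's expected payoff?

3

First find x, the probability P1 plays Swerve, from P2's indifference between Swerve and Straight: 3x + 3(1−x) = 4x − 2(1−x), giving x = 5/6.
Since P2 is indifferent in equilibrium, P2's expected payoff equals the payoff from either column against (5/6, 1/6). Using Swerve: 3(5/6) + 3(1/6) = 3.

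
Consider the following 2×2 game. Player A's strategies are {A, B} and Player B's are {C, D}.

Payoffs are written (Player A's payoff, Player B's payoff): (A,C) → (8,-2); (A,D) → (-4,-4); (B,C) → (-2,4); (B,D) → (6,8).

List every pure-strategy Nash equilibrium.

(A, C) and (B, D)

(A, C): Player A gets 8 ≥ -2 from B, and Player B gets -2 ≥ -4 from D — Nash equilibrium.
(A, D): Player A prefers B (6 > -4); Player B prefers C (-2 > -4) — not an equilibrium.
(B, C): Player A prefers A (8 > -2); Player B prefers D (8 > 4) — not an equilibrium.
(B, D): Player A gets 6 ≥ -4 from A, and Player B gets 8 ≥ 4 from C — Nash equilibrium.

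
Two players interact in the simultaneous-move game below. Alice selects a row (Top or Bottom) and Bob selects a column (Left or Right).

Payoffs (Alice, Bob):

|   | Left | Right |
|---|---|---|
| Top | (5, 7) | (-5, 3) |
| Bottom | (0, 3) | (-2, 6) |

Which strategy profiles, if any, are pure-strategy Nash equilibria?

(Top, Left) and (Bottom, Right)

(Top, Left): Alice gets 5 ≥ 0 from Bottom, and Bob gets 7 ≥ 3 from Right — Nash equilibrium.
(Top, Right): Alice prefers Bottom (-2 > -5); Bob prefers Left (7 > 3) — not an equilibrium.
(Bottom, Left): Alice prefers Top (5 > 0); Bob prefers Right (6 > 3) — not an equilibrium.
(Bottom, Right): Alice gets -2 ≥ -5 from Top, and Bob gets 6 ≥ 3 from Left — Nash equilibrium.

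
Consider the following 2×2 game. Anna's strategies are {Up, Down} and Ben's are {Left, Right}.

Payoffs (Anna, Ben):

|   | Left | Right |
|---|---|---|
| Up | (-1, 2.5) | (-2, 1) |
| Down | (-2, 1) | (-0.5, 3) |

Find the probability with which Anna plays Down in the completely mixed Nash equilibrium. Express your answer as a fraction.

Let r be the probability that Anna plays Up. In a completely mixed equilibrium, Ben must be indifferent between Left and Right.
Ben's expected payoff from Left is 2.5r + (1−r); from Right it is r + 3(1−r).
Setting these equal: 1.5r + 1 = −2r + 3, so r = 4/7.
Therefore Anna plays Down with probability 1 − 4/7 = 3/7.

3/7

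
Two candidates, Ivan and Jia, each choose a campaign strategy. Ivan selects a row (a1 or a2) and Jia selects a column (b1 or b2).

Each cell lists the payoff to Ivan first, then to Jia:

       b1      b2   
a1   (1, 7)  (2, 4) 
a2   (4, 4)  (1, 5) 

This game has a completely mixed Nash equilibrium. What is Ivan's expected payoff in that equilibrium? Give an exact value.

7/4

First find y, the probability Jia plays b1, from Ivan's indifference between a1 and a2: y + 2(1−y) = 4y + (1−y), giving y = 1/4.
Since Ivan is indifferent in equilibrium, Ivan's expected payoff equals the payoff from either row against (1/4, 3/4). Using a1: (1/4) + 2(3/4) = 7/4.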